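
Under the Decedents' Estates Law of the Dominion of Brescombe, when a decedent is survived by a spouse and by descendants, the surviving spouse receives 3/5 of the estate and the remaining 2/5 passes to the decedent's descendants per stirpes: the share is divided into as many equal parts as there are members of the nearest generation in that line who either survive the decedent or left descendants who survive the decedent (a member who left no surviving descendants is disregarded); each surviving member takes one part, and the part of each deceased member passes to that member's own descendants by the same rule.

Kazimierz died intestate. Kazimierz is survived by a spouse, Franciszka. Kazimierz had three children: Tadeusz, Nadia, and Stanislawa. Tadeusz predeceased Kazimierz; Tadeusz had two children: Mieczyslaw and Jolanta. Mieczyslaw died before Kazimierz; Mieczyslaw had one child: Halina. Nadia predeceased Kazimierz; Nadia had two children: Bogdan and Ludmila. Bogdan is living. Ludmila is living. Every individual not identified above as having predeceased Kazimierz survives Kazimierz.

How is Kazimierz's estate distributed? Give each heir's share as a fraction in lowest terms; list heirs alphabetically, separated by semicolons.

Bogdan 1/15; Franciszka 3/5; Halina 1/15; Jolanta 1/15; Ludmila 1/15; Stanislawa 2/15

Franciszka, as surviving spouse, takes 3/5.
The remaining 2/5 passes to Kazimierz's descendants per stirpes.
The 2/5 is divided into 3 equal shares of 2/15 among Tadeusz, Nadia, Stanislawa.
Tadeusz predeceased; the 2/15 allotted to Tadeusz's branch passes to Tadeusz's issue by representation.
The 2/15 is divided into 2 equal shares of 1/15 among Mieczyslaw, Jolanta.
Mieczyslaw predeceased; the 1/15 allotted to Mieczyslaw's branch passes to Mieczyslaw's issue by representation.
Halina is the sole taker at this level and receives the full 1/15.
Jolanta is living and takes 1/15.
Nadia predeceased; the 2/15 allotted to Nadia's branch passes to Nadia's issue by representation.
The 2/15 is divided into 2 equal shares of 1/15 among Bogdan, Ludmila.
Bogdan is living and takes 1/15.
Ludmila is living and takes 1/15.
Stanislawa is living and takes 2/15.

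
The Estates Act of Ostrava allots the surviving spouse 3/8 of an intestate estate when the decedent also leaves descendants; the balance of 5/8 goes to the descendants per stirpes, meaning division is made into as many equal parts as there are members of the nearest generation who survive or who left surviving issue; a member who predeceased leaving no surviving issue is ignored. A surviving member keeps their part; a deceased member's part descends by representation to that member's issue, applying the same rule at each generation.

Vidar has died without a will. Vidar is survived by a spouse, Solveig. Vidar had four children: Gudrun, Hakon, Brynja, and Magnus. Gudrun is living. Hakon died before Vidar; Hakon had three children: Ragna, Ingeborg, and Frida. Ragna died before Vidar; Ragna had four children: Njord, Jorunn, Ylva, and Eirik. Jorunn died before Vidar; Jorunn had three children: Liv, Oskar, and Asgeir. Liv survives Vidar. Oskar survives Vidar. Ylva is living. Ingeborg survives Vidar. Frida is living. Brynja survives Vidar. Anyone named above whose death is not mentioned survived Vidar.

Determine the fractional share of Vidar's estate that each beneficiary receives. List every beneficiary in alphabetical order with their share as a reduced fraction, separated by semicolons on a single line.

Solveig, as surviving spouse, takes 3/8.
The remaining 5/8 passes to Vidar's descendants per stirpes.
The 5/8 is divided into 4 equal shares of 5/32 among Gudrun, Hakon, Brynja, Magnus.
Gudrun is living and takes 5/32.
Hakon predeceased; the 5/32 allotted to Hakon's branch passes to Hakon's issue by representation.
The 5/32 is divided into 3 equal shares of 5/96 among Ragna, Ingeborg, Frida.
Ragna predeceased; the 5/96 allotted to Ragna's branch passes to Ragna's issue by representation.
The 5/96 is divided into 4 equal shares of 5/384 among Njord, Jorunn, Ylva, Eirik.
Njord is living and takes 5/384.
Jorunn predeceased; the 5/384 allotted to Jorunn's branch passes to Jorunn's issue by representation.
The 5/384 is divided into 3 equal shares of 5/1152 among Liv, Oskar, Asgeir.
Liv is living and takes 5/1152.
Oskar is living and takes 5/1152.
Asgeir is living and takes 5/1152.
Ylva is living and takes 5/384.
Eirik is living and takes 5/384.
Ingeborg is living and takes 5/96.
Frida is living and takes 5/96.
Brynja is living and takes 5/32.
Magnus is living and takes 5/32.

Asgeir 5/1152; Brynja 5/32; Eirik 5/384; Frida 5/96; Gudrun 5/32; Ingeborg 5/96; Liv 5/1152; Magnus 5/32; Njord 5/384; Oskar 5/1152; Solveig 3/8; Ylva 5/384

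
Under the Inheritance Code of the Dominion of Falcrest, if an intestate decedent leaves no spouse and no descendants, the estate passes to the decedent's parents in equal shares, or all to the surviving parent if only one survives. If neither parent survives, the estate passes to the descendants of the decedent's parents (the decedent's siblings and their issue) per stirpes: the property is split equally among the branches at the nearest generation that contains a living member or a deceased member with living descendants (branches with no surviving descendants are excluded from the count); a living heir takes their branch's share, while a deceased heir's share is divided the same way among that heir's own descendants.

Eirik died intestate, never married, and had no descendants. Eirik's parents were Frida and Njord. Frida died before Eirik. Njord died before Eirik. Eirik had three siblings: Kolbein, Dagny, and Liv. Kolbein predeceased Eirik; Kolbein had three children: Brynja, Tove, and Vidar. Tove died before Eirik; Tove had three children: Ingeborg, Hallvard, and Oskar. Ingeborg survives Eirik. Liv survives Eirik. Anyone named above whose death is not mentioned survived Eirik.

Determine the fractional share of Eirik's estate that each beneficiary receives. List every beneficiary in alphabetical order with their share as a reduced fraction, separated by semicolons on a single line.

Neither parent survives and there are no descendants, so the estate passes to Eirik's siblings and their issue per stirpes.
The estate is divided into 3 equal shares of 1/3 among Kolbein, Dagny, Liv.
Kolbein predeceased; the 1/3 allotted to Kolbein's branch passes to Kolbein's issue by representation.
The 1/3 is divided into 3 equal shares of 1/9 among Brynja, Tove, Vidar.
Brynja is living and takes 1/9.
Tove predeceased; the 1/9 allotted to Tove's branch passes to Tove's issue by representation.
The 1/9 is divided into 3 equal shares of 1/27 among Ingeborg, Hallvard, Oskar.
Ingeborg is living and takes 1/27.
Hallvard is living and takes 1/27.
Oskar is living and takes 1/27.
Vidar is living and takes 1/9.
Dagny is living and takes 1/3.
Liv is living and takes 1/3.

Brynja 1/9; Dagny 1/3; Hallvard 1/27; Ingeborg 1/27; Liv 1/3; Oskar 1/27; Vidar 1/9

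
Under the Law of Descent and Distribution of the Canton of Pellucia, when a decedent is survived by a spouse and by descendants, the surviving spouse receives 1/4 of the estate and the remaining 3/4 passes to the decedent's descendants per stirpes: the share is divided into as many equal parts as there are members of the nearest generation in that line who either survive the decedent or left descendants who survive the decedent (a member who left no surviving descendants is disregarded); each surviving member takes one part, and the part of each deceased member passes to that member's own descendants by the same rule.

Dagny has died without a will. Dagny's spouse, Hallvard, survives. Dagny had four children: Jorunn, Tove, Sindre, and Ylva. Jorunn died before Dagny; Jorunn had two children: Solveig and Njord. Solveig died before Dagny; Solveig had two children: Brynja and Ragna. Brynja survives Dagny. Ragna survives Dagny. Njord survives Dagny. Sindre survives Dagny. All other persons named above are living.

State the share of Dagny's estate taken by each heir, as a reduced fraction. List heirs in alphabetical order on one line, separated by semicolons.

Brynja 3/64; Hallvard 1/4; Njord 3/32; Ragna 3/64; Sindre 3/16; Tove 3/16; Ylva 3/16

Hallvard, as surviving spouse, takes 1/4.
The remaining 3/4 passes to Dagny's descendants per stirpes.
The 3/4 is divided into 4 equal shares of 3/16 among Jorunn, Tove, Sindre, Ylva.
Jorunn predeceased; the 3/16 allotted to Jorunn's branch passes to Jorunn's issue by representation.
The 3/16 is divided into 2 equal shares of 3/32 among Solveig, Njord.
Solveig predeceased; the 3/32 allotted to Solveig's branch passes to Solveig's issue by representation.
The 3/32 is divided into 2 equal shares of 3/64 among Brynja, Ragna.
Brynja is living and takes 3/64.
Ragna is living and takes 3/64.
Njord is living and takes 3/32.
Tove is living and takes 3/16.
Sindre is living and takes 3/16.
Ylva is living and takes 3/16.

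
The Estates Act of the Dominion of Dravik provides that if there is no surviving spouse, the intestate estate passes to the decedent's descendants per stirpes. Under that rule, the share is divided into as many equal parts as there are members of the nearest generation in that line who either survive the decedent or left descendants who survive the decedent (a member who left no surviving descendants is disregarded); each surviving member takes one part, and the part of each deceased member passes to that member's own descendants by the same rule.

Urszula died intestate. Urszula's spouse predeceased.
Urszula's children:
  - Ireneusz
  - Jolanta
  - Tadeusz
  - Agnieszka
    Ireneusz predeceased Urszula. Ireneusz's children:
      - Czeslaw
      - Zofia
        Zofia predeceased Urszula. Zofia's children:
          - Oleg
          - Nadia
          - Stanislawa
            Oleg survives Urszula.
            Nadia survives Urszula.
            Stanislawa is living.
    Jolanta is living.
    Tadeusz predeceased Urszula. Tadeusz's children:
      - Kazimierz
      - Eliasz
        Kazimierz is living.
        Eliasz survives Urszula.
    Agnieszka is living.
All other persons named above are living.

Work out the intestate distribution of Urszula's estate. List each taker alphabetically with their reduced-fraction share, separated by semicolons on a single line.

There is no surviving spouse, so the entire estate passes to Urszula's descendants per stirpes.
The estate is divided into 4 equal shares of 1/4 among Ireneusz, Jolanta, Tadeusz, Agnieszka.
Ireneusz predeceased; the 1/4 allotted to Ireneusz's branch passes to Ireneusz's issue by representation.
The 1/4 is divided into 2 equal shares of 1/8 among Czeslaw, Zofia.
Czeslaw is living and takes 1/8.
Zofia predeceased; the 1/8 allotted to Zofia's branch passes to Zofia's issue by representation.
The 1/8 is divided into 3 equal shares of 1/24 among Oleg, Nadia, Stanislawa.
Oleg is living and takes 1/24.
Nadia is living and takes 1/24.
Stanislawa is living and takes 1/24.
Jolanta is living and takes 1/4.
Tadeusz predeceased; the 1/4 allotted to Tadeusz's branch passes to Tadeusz's issue by representation.
The 1/4 is divided into 2 equal shares of 1/8 among Kazimierz, Eliasz.
Kazimierz is living and takes 1/8.
Eliasz is living and takes 1/8.
Agnieszka is living and takes 1/4.

Agnieszka 1/4; Czeslaw 1/8; Eliasz 1/8; Jolanta 1/4; Kazimierz 1/8; Nadia 1/24; Oleg 1/24; Stanislawa 1/24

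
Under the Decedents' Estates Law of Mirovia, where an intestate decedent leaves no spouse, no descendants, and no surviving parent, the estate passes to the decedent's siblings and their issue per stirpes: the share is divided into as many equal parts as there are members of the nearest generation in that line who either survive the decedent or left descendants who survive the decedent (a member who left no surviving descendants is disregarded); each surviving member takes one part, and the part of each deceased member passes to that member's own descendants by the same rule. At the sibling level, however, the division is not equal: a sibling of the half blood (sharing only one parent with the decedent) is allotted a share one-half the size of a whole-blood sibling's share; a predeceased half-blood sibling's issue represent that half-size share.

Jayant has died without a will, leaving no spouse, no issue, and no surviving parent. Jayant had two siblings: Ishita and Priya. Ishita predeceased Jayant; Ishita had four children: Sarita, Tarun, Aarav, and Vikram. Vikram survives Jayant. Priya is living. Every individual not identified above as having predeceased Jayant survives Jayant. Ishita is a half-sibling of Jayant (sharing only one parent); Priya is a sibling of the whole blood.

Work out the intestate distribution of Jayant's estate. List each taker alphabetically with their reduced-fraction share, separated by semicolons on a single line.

Aarav 1/12; Priya 2/3; Sarita 1/12; Tarun 1/12; Vikram 1/12

No spouse, descendants, or parent survives, so the estate passes to Jayant's siblings per stirpes.
Half-blood siblings count for one-half the weight of whole-blood siblings at the initial division.
Dividing 1 in proportion to weights (total weight 3/2): Ishita (weight 1/2) → 1/3; Priya (weight 1) → 2/3.
Ishita predeceased; the 1/3 allotted to Ishita's branch passes to Ishita's issue by representation.
The 1/3 is divided into 4 equal shares of 1/12 among Sarita, Tarun, Aarav, Vikram.
Sarita is living and takes 1/12.
Tarun is living and takes 1/12.
Aarav is living and takes 1/12.
Vikram is living and takes 1/12.
Priya is living and takes 2/3.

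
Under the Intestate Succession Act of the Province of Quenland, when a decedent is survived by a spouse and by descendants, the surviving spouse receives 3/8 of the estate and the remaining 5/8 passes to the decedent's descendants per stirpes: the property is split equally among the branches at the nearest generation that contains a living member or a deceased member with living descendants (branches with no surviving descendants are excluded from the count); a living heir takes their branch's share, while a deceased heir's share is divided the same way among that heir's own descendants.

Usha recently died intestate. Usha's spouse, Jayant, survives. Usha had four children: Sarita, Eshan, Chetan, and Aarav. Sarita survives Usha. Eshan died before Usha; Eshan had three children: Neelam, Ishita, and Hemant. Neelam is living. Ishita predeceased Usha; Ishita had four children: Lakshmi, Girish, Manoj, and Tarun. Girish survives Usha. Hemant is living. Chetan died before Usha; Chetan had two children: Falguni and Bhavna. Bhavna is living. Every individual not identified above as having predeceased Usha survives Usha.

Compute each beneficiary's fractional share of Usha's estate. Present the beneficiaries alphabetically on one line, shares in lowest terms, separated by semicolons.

Aarav 5/32; Bhavna 5/64; Falguni 5/64; Girish 5/384; Hemant 5/96; Jayant 3/8; Lakshmi 5/384; Manoj 5/384; Neelam 5/96; Sarita 5/32; Tarun 5/384

Jayant, as surviving spouse, takes 3/8.
The remaining 5/8 passes to Usha's descendants per stirpes.
The 5/8 is divided into 4 equal shares of 5/32 among Sarita, Eshan, Chetan, Aarav.
Sarita is living and takes 5/32.
Eshan predeceased; the 5/32 allotted to Eshan's branch passes to Eshan's issue by representation.
The 5/32 is divided into 3 equal shares of 5/96 among Neelam, Ishita, Hemant.
Neelam is living and takes 5/96.
Ishita predeceased; the 5/96 allotted to Ishita's branch passes to Ishita's issue by representation.
The 5/96 is divided into 4 equal shares of 5/384 among Lakshmi, Girish, Manoj, Tarun.
Lakshmi is living and takes 5/384.
Girish is living and takes 5/384.
Manoj is living and takes 5/384.
Tarun is living and takes 5/384.
Hemant is living and takes 5/96.
Chetan predeceased; the 5/32 allotted to Chetan's branch passes to Chetan's issue by representation.
The 5/32 is divided into 2 equal shares of 5/64 among Falguni, Bhavna.
Falguni is living and takes 5/64.
Bhavna is living and takes 5/64.
Aarav is living and takes 5/32.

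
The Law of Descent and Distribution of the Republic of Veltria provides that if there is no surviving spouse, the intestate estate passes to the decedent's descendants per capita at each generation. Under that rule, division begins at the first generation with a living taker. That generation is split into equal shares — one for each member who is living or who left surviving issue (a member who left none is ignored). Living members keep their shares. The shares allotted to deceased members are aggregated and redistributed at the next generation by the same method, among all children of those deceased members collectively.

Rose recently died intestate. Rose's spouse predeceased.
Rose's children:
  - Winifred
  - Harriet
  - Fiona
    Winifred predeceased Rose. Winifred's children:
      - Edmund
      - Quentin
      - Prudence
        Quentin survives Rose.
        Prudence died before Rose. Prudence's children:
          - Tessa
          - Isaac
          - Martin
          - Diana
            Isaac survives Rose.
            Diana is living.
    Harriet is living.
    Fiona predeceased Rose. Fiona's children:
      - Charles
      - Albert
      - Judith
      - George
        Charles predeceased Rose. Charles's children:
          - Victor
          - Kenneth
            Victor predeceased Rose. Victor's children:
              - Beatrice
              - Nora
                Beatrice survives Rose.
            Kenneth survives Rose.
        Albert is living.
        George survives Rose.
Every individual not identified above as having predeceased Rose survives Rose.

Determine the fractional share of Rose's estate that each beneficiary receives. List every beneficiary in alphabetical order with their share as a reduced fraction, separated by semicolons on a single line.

Albert 2/21; Beatrice 1/63; Diana 2/63; Edmund 2/21; George 2/21; Harriet 1/3; Isaac 2/63; Judith 2/21; Kenneth 2/63; Martin 2/63; Nora 1/63; Quentin 2/21; Tessa 2/63

There is no surviving spouse, so the entire estate passes to Rose's descendants per capita at each generation.
At generation 1 (Winifred, Harriet, Fiona) there are 3 shares of (1)/3 = 1/3 each.
Living: Harriet — each takes 1/3.
Deceased: Winifred and Fiona. Their combined 2/3 is pooled and carried to generation 2.
At generation 2 (Edmund, Quentin, Prudence, Charles, Albert, Judith, George) there are 7 shares of (2/3)/7 = 2/21 each.
Living: Edmund, Quentin, Albert, Judith, and George — each takes 2/21.
Deceased: Prudence and Charles. Their combined 4/21 is pooled and carried to generation 3.
At generation 3 (Tessa, Isaac, Martin, Diana, Victor, Kenneth) there are 6 shares of (4/21)/6 = 2/63 each.
Living: Tessa, Isaac, Martin, Diana, and Kenneth — each takes 2/63.
Deceased: Victor. That 2/63 share is carried to generation 4.
At generation 4 (Beatrice, Nora) there are 2 shares of (2/63)/2 = 1/63 each.
Living: Beatrice and Nora — each takes 1/63.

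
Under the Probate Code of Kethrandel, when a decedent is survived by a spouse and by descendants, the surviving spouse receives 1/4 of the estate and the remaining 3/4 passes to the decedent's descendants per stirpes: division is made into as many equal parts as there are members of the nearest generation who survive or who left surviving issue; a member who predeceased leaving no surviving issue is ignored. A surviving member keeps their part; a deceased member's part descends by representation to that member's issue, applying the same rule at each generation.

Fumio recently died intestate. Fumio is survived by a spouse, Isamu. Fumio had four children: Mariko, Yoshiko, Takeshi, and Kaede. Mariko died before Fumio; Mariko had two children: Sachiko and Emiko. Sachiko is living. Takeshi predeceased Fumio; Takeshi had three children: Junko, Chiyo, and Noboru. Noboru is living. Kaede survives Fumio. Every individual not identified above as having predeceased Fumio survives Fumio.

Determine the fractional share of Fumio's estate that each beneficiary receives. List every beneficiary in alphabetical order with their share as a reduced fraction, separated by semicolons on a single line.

Chiyo 1/16; Emiko 3/32; Isamu 1/4; Junko 1/16; Kaede 3/16; Noboru 1/16; Sachiko 3/32; Yoshiko 3/16

Isamu, as surviving spouse, takes 1/4.
The remaining 3/4 passes to Fumio's descendants per stirpes.
The 3/4 is divided into 4 equal shares of 3/16 among Mariko, Yoshiko, Takeshi, Kaede.
Mariko predeceased; the 3/16 allotted to Mariko's branch passes to Mariko's issue by representation.
The 3/16 is divided into 2 equal shares of 3/32 among Sachiko, Emiko.
Sachiko is living and takes 3/32.
Emiko is living and takes 3/32.
Yoshiko is living and takes 3/16.
Takeshi predeceased; the 3/16 allotted to Takeshi's branch passes to Takeshi's issue by representation.
The 3/16 is divided into 3 equal shares of 1/16 among Junko, Chiyo, Noboru.
Junko is living and takes 1/16.
Chiyo is living and takes 1/16.
Noboru is living and takes 1/16.
Kaede is living and takes 3/16.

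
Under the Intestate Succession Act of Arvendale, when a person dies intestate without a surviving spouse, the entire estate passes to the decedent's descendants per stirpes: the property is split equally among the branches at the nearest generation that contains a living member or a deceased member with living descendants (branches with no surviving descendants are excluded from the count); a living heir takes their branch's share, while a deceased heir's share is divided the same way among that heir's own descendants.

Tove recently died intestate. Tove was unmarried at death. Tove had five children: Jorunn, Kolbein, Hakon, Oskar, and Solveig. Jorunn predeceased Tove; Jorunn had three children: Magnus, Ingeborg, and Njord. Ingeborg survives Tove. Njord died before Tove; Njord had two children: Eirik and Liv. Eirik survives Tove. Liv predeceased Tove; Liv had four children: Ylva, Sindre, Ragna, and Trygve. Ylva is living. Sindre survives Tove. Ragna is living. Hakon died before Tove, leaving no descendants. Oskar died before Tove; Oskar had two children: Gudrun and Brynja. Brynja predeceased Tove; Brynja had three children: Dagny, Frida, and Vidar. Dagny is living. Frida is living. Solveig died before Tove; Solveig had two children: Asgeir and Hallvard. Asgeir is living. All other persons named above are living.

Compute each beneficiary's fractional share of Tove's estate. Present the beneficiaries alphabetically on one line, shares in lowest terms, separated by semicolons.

Asgeir 1/8; Dagny 1/24; Eirik 1/24; Frida 1/24; Gudrun 1/8; Hallvard 1/8; Ingeborg 1/12; Kolbein 1/4; Magnus 1/12; Ragna 1/96; Sindre 1/96; Trygve 1/96; Vidar 1/24; Ylva 1/96

There is no surviving spouse, so the entire estate passes to Tove's descendants per stirpes.
Hakon left no surviving issue, so that branch lapses and is disregarded.
The estate is divided into 4 equal shares of 1/4 among Jorunn, Kolbein, Oskar, Solveig.
Jorunn predeceased; the 1/4 allotted to Jorunn's branch passes to Jorunn's issue by representation.
The 1/4 is divided into 3 equal shares of 1/12 among Magnus, Ingeborg, Njord.
Magnus is living and takes 1/12.
Ingeborg is living and takes 1/12.
Njord predeceased; the 1/12 allotted to Njord's branch passes to Njord's issue by representation.
The 1/12 is divided into 2 equal shares of 1/24 among Eirik, Liv.
Eirik is living and takes 1/24.
Liv predeceased; the 1/24 allotted to Liv's branch passes to Liv's issue by representation.
The 1/24 is divided into 4 equal shares of 1/96 among Ylva, Sindre, Ragna, Trygve.
Ylva is living and takes 1/96.
Sindre is living and takes 1/96.
Ragna is living and takes 1/96.
Trygve is living and takes 1/96.
Kolbein is living and takes 1/4.
Oskar predeceased; the 1/4 allotted to Oskar's branch passes to Oskar's issue by representation.
The 1/4 is divided into 2 equal shares of 1/8 among Gudrun, Brynja.
Gudrun is living and takes 1/8.
Brynja predeceased; the 1/8 allotted to Brynja's branch passes to Brynja's issue by representation.
The 1/8 is divided into 3 equal shares of 1/24 among Dagny, Frida, Vidar.
Dagny is living and takes 1/24.
Frida is living and takes 1/24.
Vidar is living and takes 1/24.
Solveig predeceased; the 1/4 allotted to Solveig's branch passes to Solveig's issue by representation.
The 1/4 is divided into 2 equal shares of 1/8 among Asgeir, Hallvard.
Asgeir is living and takes 1/8.
Hallvard is living and takes 1/8.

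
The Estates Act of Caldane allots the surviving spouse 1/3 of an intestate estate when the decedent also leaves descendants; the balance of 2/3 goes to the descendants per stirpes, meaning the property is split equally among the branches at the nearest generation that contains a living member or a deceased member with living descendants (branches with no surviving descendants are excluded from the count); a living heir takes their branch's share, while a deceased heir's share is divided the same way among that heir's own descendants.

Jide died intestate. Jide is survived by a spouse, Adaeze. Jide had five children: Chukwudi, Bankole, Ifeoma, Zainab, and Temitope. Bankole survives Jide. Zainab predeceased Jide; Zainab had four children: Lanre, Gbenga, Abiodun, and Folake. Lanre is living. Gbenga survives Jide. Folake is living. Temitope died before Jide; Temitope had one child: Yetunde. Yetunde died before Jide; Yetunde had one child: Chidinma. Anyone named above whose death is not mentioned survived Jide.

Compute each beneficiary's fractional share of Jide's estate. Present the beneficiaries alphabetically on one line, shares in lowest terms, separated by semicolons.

Abiodun 1/30; Adaeze 1/3; Bankole 2/15; Chidinma 2/15; Chukwudi 2/15; Folake 1/30; Gbenga 1/30; Ifeoma 2/15; Lanre 1/30

Adaeze, as surviving spouse, takes 1/3.
The remaining 2/3 passes to Jide's descendants per stirpes.
The 2/3 is divided into 5 equal shares of 2/15 among Chukwudi, Bankole, Ifeoma, Zainab, Temitope.
Chukwudi is living and takes 2/15.
Bankole is living and takes 2/15.
Ifeoma is living and takes 2/15.
Zainab predeceased; the 2/15 allotted to Zainab's branch passes to Zainab's issue by representation.
The 2/15 is divided into 4 equal shares of 1/30 among Lanre, Gbenga, Abiodun, Folake.
Lanre is living and takes 1/30.
Gbenga is living and takes 1/30.
Abiodun is living and takes 1/30.
Folake is living and takes 1/30.
Temitope predeceased; the 2/15 allotted to Temitope's branch passes to Temitope's issue by representation.
Yetunde's line is the sole branch at this level, so the full 2/15 passes to Yetunde's issue by representation.
Chidinma is the sole taker at this level and receives the full 2/15.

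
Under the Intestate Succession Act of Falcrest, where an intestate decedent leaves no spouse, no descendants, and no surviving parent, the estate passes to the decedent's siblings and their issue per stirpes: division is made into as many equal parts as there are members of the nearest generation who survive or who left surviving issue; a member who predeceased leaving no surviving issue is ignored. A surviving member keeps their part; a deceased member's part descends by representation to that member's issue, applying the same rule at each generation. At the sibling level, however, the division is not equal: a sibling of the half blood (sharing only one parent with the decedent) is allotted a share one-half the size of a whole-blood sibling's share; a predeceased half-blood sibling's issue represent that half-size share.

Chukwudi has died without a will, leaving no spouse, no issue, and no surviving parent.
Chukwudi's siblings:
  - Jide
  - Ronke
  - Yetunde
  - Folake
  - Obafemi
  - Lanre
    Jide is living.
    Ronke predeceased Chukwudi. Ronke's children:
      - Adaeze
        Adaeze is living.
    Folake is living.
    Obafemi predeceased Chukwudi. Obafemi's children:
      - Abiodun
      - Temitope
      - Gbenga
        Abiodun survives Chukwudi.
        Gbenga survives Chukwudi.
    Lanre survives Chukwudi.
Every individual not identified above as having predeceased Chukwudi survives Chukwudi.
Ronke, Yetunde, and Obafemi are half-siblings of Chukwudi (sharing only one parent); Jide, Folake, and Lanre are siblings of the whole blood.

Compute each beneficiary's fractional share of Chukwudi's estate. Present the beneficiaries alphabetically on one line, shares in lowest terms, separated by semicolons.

Abiodun 1/27; Adaeze 1/9; Folake 2/9; Gbenga 1/27; Jide 2/9; Lanre 2/9; Temitope 1/27; Yetunde 1/9

No spouse, descendants, or parent survives, so the estate passes to Chukwudi's siblings per stirpes.
Half-blood siblings count for one-half the weight of whole-blood siblings at the initial division.
Dividing 1 in proportion to weights (total weight 9/2): Jide (weight 1) → 2/9; Ronke (weight 1/2) → 1/9; Yetunde (weight 1/2) → 1/9; Folake (weight 1) → 2/9; Obafemi (weight 1/2) → 1/9; Lanre (weight 1) → 2/9.
Jide is living and takes 2/9.
Ronke predeceased; the 1/9 allotted to Ronke's branch passes to Ronke's issue by representation.
Adaeze is the sole taker at this level and receives the full 1/9.
Yetunde is living and takes 1/9.
Folake is living and takes 2/9.
Obafemi predeceased; the 1/9 allotted to Obafemi's branch passes to Obafemi's issue by representation.
The 1/9 is divided into 3 equal shares of 1/27 among Abiodun, Temitope, Gbenga.
Abiodun is living and takes 1/27.
Temitope is living and takes 1/27.
Gbenga is living and takes 1/27.
Lanre is living and takes 2/9.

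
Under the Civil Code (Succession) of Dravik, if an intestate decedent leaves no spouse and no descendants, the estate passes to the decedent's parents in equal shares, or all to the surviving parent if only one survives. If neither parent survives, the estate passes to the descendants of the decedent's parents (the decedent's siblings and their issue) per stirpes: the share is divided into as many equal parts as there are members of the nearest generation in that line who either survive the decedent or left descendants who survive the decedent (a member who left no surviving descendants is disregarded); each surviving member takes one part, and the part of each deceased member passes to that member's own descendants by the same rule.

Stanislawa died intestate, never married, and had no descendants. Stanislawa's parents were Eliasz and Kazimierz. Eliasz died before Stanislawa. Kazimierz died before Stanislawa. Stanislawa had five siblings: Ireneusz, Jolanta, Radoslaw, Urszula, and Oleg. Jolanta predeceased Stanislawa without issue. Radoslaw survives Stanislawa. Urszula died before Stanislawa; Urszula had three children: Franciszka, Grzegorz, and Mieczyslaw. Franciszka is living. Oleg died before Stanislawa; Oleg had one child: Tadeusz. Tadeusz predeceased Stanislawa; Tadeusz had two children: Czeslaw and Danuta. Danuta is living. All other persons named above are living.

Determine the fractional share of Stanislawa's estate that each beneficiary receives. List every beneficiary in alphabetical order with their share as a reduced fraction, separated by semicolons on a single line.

Czeslaw 1/8; Danuta 1/8; Franciszka 1/12; Grzegorz 1/12; Ireneusz 1/4; Mieczyslaw 1/12; Radoslaw 1/4

Neither parent survives and there are no descendants, so the estate passes to Stanislawa's siblings and their issue per stirpes.
Jolanta left no surviving issue, so that branch lapses and is disregarded.
The estate is divided into 4 equal shares of 1/4 among Ireneusz, Radoslaw, Urszula, Oleg.
Ireneusz is living and takes 1/4.
Radoslaw is living and takes 1/4.
Urszula predeceased; the 1/4 allotted to Urszula's branch passes to Urszula's issue by representation.
The 1/4 is divided into 3 equal shares of 1/12 among Franciszka, Grzegorz, Mieczyslaw.
Franciszka is living and takes 1/12.
Grzegorz is living and takes 1/12.
Mieczyslaw is living and takes 1/12.
Oleg predeceased; the 1/4 allotted to Oleg's branch passes to Oleg's issue by representation.
Tadeusz's line is the sole branch at this level, so the full 1/4 passes to Tadeusz's issue by representation.
The 1/4 is divided into 2 equal shares of 1/8 among Czeslaw, Danuta.
Czeslaw is living and takes 1/8.
Danuta is living and takes 1/8.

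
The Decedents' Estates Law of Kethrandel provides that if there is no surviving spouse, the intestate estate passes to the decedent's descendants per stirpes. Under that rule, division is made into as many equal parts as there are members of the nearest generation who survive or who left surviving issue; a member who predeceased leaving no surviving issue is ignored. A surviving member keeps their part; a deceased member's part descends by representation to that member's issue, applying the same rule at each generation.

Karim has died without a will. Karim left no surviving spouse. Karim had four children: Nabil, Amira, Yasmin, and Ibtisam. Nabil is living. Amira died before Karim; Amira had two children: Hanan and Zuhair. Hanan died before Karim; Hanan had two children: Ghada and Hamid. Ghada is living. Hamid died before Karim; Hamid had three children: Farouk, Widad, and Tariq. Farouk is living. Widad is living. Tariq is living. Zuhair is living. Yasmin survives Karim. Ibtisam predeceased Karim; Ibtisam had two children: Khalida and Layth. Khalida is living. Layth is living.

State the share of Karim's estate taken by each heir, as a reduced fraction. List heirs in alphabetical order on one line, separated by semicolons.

There is no surviving spouse, so the entire estate passes to Karim's descendants per stirpes.
The estate is divided into 4 equal shares of 1/4 among Nabil, Amira, Yasmin, Ibtisam.
Nabil is living and takes 1/4.
Amira predeceased; the 1/4 allotted to Amira's branch passes to Amira's issue by representation.
The 1/4 is divided into 2 equal shares of 1/8 among Hanan, Zuhair.
Hanan predeceased; the 1/8 allotted to Hanan's branch passes to Hanan's issue by representation.
The 1/8 is divided into 2 equal shares of 1/16 among Ghada, Hamid.
Ghada is living and takes 1/16.
Hamid predeceased; the 1/16 allotted to Hamid's branch passes to Hamid's issue by representation.
The 1/16 is divided into 3 equal shares of 1/48 among Farouk, Widad, Tariq.
Farouk is living and takes 1/48.
Widad is living and takes 1/48.
Tariq is living and takes 1/48.
Zuhair is living and takes 1/8.
Yasmin is living and takes 1/4.
Ibtisam predeceased; the 1/4 allotted to Ibtisam's branch passes to Ibtisam's issue by representation.
The 1/4 is divided into 2 equal shares of 1/8 among Khalida, Layth.
Khalida is living and takes 1/8.
Layth is living and takes 1/8.

Farouk 1/48; Ghada 1/16; Khalida 1/8; Layth 1/8; Nabil 1/4; Tariq 1/48; Widad 1/48; Yasmin 1/4; Zuhair 1/8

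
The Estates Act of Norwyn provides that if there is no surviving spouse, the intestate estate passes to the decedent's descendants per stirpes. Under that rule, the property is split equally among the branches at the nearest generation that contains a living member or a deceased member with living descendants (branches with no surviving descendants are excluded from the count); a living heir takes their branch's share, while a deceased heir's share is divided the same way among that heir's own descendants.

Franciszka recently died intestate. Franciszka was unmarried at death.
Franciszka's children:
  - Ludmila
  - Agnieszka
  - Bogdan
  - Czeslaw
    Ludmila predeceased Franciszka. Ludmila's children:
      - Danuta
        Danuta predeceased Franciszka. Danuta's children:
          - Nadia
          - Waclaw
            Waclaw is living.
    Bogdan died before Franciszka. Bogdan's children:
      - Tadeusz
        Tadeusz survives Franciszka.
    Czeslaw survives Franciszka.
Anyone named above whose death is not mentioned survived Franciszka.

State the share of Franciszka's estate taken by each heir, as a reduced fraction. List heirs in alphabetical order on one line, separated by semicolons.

Agnieszka 1/4; Czeslaw 1/4; Nadia 1/8; Tadeusz 1/4; Waclaw 1/8

There is no surviving spouse, so the entire estate passes to Franciszka's descendants per stirpes.
The estate is divided into 4 equal shares of 1/4 among Ludmila, Agnieszka, Bogdan, Czeslaw.
Ludmila predeceased; the 1/4 allotted to Ludmila's branch passes to Ludmila's issue by representation.
Danuta's line is the sole branch at this level, so the full 1/4 passes to Danuta's issue by representation.
The 1/4 is divided into 2 equal shares of 1/8 among Nadia, Waclaw.
Nadia is living and takes 1/8.
Waclaw is living and takes 1/8.
Agnieszka is living and takes 1/4.
Bogdan predeceased; the 1/4 allotted to Bogdan's branch passes to Bogdan's issue by representation.
Tadeusz is the sole taker at this level and receives the full 1/4.
Czeslaw is living and takes 1/4.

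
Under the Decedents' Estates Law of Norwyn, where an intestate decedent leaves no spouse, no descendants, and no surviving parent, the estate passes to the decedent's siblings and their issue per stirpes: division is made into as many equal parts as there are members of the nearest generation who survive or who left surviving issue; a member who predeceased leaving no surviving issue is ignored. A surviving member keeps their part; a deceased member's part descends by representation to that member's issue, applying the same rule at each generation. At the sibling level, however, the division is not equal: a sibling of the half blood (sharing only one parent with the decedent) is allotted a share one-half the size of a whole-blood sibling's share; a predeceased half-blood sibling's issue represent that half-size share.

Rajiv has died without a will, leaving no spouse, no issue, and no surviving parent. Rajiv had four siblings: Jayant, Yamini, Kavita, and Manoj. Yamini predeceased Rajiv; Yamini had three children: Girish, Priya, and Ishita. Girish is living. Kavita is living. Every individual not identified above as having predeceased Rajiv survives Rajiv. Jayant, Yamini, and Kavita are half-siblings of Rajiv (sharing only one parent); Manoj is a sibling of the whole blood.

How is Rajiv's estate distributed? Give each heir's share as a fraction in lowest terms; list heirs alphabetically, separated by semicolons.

No spouse, descendants, or parent survives, so the estate passes to Rajiv's siblings per stirpes.
Half-blood siblings count for one-half the weight of whole-blood siblings at the initial division.
Dividing 1 in proportion to weights (total weight 5/2): Jayant (weight 1/2) → 1/5; Yamini (weight 1/2) → 1/5; Kavita (weight 1/2) → 1/5; Manoj (weight 1) → 2/5.
Jayant is living and takes 1/5.
Yamini predeceased; the 1/5 allotted to Yamini's branch passes to Yamini's issue by representation.
The 1/5 is divided into 3 equal shares of 1/15 among Girish, Priya, Ishita.
Girish is living and takes 1/15.
Priya is living and takes 1/15.
Ishita is living and takes 1/15.
Kavita is living and takes 1/5.
Manoj is living and takes 2/5.

Girish 1/15; Ishita 1/15; Jayant 1/5; Kavita 1/5; Manoj 2/5; Priya 1/15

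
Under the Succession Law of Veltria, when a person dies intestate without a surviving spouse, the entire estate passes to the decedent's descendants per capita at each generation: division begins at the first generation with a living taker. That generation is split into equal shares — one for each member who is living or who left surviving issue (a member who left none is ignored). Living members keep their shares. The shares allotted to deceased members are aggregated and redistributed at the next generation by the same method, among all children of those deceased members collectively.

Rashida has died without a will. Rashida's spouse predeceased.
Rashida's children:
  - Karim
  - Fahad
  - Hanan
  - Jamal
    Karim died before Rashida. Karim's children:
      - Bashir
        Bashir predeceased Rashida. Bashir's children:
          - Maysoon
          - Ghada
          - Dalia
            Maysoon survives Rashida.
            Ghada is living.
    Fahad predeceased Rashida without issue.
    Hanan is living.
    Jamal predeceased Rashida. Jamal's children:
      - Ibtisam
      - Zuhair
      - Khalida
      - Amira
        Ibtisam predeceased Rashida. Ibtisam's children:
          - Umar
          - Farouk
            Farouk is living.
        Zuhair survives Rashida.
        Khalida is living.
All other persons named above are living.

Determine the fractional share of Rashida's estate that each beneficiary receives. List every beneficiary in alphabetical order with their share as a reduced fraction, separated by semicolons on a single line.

Amira 2/15; Dalia 4/75; Farouk 4/75; Ghada 4/75; Hanan 1/3; Khalida 2/15; Maysoon 4/75; Umar 4/75; Zuhair 2/15

There is no surviving spouse, so the entire estate passes to Rashida's descendants per capita at each generation.
At generation 1 (Karim, Hanan, Jamal) there are 3 shares of (1)/3 = 1/3 each.
Living: Hanan — each takes 1/3.
Deceased: Karim and Jamal. Their combined 2/3 is pooled and carried to generation 2.
At generation 2 (Bashir, Ibtisam, Zuhair, Khalida, Amira) there are 5 shares of (2/3)/5 = 2/15 each.
Living: Zuhair, Khalida, and Amira — each takes 2/15.
Deceased: Bashir and Ibtisam. Their combined 4/15 is pooled and carried to generation 3.
At generation 3 (Maysoon, Ghada, Dalia, Umar, Farouk) there are 5 shares of (4/15)/5 = 4/75 each.
Living: Maysoon, Ghada, Dalia, Umar, and Farouk — each takes 4/75.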